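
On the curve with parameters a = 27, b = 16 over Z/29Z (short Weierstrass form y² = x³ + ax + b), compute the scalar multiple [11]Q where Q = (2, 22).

Repeated addition: build up to 11Q.
2Q: tangent at (2, 22): λ = (3·2² + 27)/(2·22) ≡ 10/15. 15⁻¹ ≡ 2 (mod 29) since 15·2 = 30 ≡ 1, so λ ≡ 10·2 ≡ 20.
  x = λ² - 2 - 2 = 400 - 4 ≡ 19; y = λ·(2 - 19) - 22 ≡ 15. → (19, 15)
3Q: (19, 15) + (2, 22). λ = (22 - 15)/(2 - 19) ≡ 7/12 mod 29. 12⁻¹ ≡ 17 (mod 29) since 12·17 = 204 ≡ 1, so λ ≡ 3.
  x = λ² - 19 - 2 = 9 - 21 ≡ 17; y = λ·(19 - 17) - 15 ≡ 20. → (17, 20)
4Q: (17, 20) + (2, 22). λ = (22 - 20)/(2 - 17) ≡ 2/14 mod 29. 14⁻¹ ≡ 27 (mod 29) since 14·27 = 378 ≡ 1, so λ ≡ 25.
  x = λ² - 17 - 2 = 625 - 19 ≡ 26; y = λ·(17 - 26) - 20 ≡ 16. → (26, 16)
5Q: (26, 16) + (2, 22). λ = (22 - 16)/(2 - 26) ≡ 6/5 mod 29. 5⁻¹ ≡ 6 (mod 29) since 5·6 = 30 ≡ 1, so λ ≡ 7.
  x = λ² - 26 - 2 = 49 - 28 ≡ 21; y = λ·(26 - 21) - 16 ≡ 19. → (21, 19)
6Q: (21, 19) + (2, 22). λ = (22 - 19)/(2 - 21) ≡ 3/10 mod 29. 10⁻¹ ≡ 3 (mod 29), so λ ≡ 9.
  x = λ² - 21 - 2 = 81 - 23 ≡ 0; y = λ·(21 - 0) - 19 ≡ 25. → (0, 25)
7Q: (0, 25) + (2, 22). λ = (22 - 25)/(2 - 0) ≡ 26/2 mod 29. 2⁻¹ ≡ 15 (mod 29), so λ ≡ 13.
  x = λ² - 0 - 2 = 169 - 2 ≡ 22; y = λ·(0 - 22) - 25 ≡ 8. → (22, 8)
8Q: (22, 8) + (2, 22). λ = (22 - 8)/(2 - 22) ≡ 14/9 mod 29. 9⁻¹ ≡ 13 (mod 29), so λ ≡ 8.
  x = λ² - 22 - 2 = 64 - 24 ≡ 11; y = λ·(22 - 11) - 8 ≡ 22. → (11, 22)
9Q: (11, 22) + (2, 22). λ = (22 - 22)/(2 - 11) ≡ 0/20 mod 29. 20⁻¹ ≡ 16 (mod 29), so λ ≡ 0.
  x = λ² - 11 - 2 = 0 - 13 ≡ 16; y = λ·(11 - 16) - 22 ≡ 7. → (16, 7)
10Q: (16, 7) + (2, 22). λ = (22 - 7)/(2 - 16) ≡ 15/15 mod 29. 15⁻¹ ≡ 2 (mod 29), so λ ≡ 1.
  x = λ² - 16 - 2 = 1 - 18 ≡ 12; y = λ·(16 - 12) - 7 ≡ 26. → (12, 26)
11Q: (12, 26) + (2, 22). λ = (22 - 26)/(2 - 12) ≡ 25/19 mod 29. 19⁻¹ ≡ 26 (mod 29), so λ ≡ 12.
  x = λ² - 12 - 2 = 144 - 14 ≡ 14; y = λ·(12 - 14) - 26 ≡ 8. → (14, 8)

(14, 8)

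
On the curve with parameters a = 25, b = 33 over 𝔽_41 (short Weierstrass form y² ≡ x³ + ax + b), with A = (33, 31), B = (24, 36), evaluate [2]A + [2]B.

First 2A:
Repeated addition: build up to 2A.
2A: tangent at (33, 31): λ = (3·33² + 25)/(2·31) ≡ 12/21. 21⁻¹ ≡ 2 (mod 41), so λ ≡ 12·2 ≡ 24.
  x = λ² - 33 - 33 = 576 - 66 ≡ 18; y = λ·(33 - 18) - 31 ≡ 1. → (18, 1)
2A = (18, 1).
Next 2B:
Repeated addition: build up to 2B.
2B: tangent at (24, 36): λ = (3·24² + 25)/(2·36) ≡ 31/31. 31⁻¹ ≡ 4 (mod 41), so λ ≡ 31·4 ≡ 1.
  x = λ² - 24 - 24 = 1 - 48 ≡ 35; y = λ·(24 - 35) - 36 ≡ 35. → (35, 35)
2B = (35, 35).
Finally 2A + 2B:
(18, 1) + (35, 35). λ = (35 - 1)/(35 - 18) ≡ 34/17 mod 41. 17⁻¹ ≡ 29 (mod 41) since 17·29 = 493 ≡ 1, so λ ≡ 2.
  x = λ² - 18 - 35 = 4 - 53 ≡ 33; y = λ·(18 - 33) - 1 ≡ 10. → (33, 10)

(33, 10)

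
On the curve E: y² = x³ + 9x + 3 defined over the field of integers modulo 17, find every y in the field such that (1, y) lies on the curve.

x³ + 9x + 3 = 13 ≡ 13 (mod 17).
Square roots of 13 mod 17: 8 and 9 (since 8² = 64 ≡ 13).

8, 9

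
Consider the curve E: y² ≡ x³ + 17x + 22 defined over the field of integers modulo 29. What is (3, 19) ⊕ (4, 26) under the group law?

(13, 27)

(3, 19) + (4, 26). λ = (26 - 19)/(4 - 3) ≡ 7/1 mod 29. 1⁻¹ ≡ 1 (mod 29), so λ ≡ 7.
  x = λ² - 3 - 4 = 49 - 7 ≡ 13; y = λ·(3 - 13) - 19 ≡ 27. → (13, 27)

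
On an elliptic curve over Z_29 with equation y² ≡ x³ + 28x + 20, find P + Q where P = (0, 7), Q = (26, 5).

(0, 7) + (26, 5). λ = (5 - 7)/(26 - 0) ≡ 27/26 mod 29. 26⁻¹ ≡ 19 (mod 29), so λ ≡ 20.
  x = λ² - 0 - 26 = 400 - 26 ≡ 26; y = λ·(0 - 26) - 7 ≡ 24. → (26, 24)

(26, 24)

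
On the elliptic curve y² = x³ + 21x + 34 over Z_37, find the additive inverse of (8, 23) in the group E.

(8, 14)

-(8, 23) = (8, -23 mod 37) = (8, 14).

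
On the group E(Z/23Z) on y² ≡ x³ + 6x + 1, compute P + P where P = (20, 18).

(7, 15)

tangent at (20, 18): λ = (3·20² + 6)/(2·18) ≡ 10/13. 13⁻¹ ≡ 16 (mod 23) since 13·16 = 208 ≡ 1, so λ ≡ 10·16 ≡ 22.
  x = λ² - 20 - 20 = 484 - 40 ≡ 7; y = λ·(20 - 7) - 18 ≡ 15. → (7, 15)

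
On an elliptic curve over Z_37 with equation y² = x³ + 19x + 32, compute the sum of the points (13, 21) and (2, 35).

(13, 21) + (2, 35). λ = (35 - 21)/(2 - 13) ≡ 14/26 mod 37. 26⁻¹ ≡ 10 (mod 37), so λ ≡ 29.
  x = λ² - 13 - 2 = 841 - 15 ≡ 12; y = λ·(13 - 12) - 21 ≡ 8. → (12, 8)

(12, 8)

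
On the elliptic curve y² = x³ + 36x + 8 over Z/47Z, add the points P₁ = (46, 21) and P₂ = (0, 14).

(3, 7)

(46, 21) + (0, 14). λ = (14 - 21)/(0 - 46) ≡ 40/1 mod 47. 1⁻¹ ≡ 1 (mod 47) since 1·1 = 1 ≡ 1, so λ ≡ 40.
  x = λ² - 46 - 0 = 1600 - 46 ≡ 3; y = λ·(46 - 3) - 21 ≡ 7. → (3, 7)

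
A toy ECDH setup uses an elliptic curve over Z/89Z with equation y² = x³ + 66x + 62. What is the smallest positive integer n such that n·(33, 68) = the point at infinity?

2P: tangent at (33, 68): λ = (3·33² + 66)/(2·68) ≡ 40/47. 47⁻¹ ≡ 36 (mod 89), so λ ≡ 40·36 ≡ 16.
  x = λ² - 33 - 33 = 256 - 66 ≡ 12; y = λ·(33 - 12) - 68 ≡ 1. → (12, 1)
3P: (12, 1) + (33, 68). λ = (68 - 1)/(33 - 12) ≡ 67/21 mod 89. 21⁻¹ ≡ 17 (mod 89), so λ ≡ 71.
  x = λ² - 12 - 33 = 5041 - 45 ≡ 12; y = λ·(12 - 12) - 1 ≡ 88. → (12, 88)
4P: (12, 88) + (33, 68). λ = (68 - 88)/(33 - 12) ≡ 69/21 mod 89. 21⁻¹ ≡ 17 (mod 89), so λ ≡ 16.
  x = λ² - 12 - 33 = 256 - 45 ≡ 33; y = λ·(12 - 33) - 88 ≡ 21. → (33, 21)
5P: (33, 21) + (33, 68): same x and y₁ ≡ -y₂, so the sum is the point at infinity.
5P = the point at infinity, so the order is 5.

5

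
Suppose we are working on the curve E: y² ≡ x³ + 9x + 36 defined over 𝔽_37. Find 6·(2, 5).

Write Q = (2, 5).
Repeated addition: build up to 6Q.
2Q: tangent at (2, 5): λ = (3·2² + 9)/(2·5) ≡ 21/10. 10⁻¹ ≡ 26 (mod 37), so λ ≡ 21·26 ≡ 28.
  x = λ² - 2 - 2 = 784 - 4 ≡ 3; y = λ·(2 - 3) - 5 ≡ 4. → (3, 4)
3Q: (3, 4) + (2, 5). λ = (5 - 4)/(2 - 3) ≡ 1/36 mod 37. 36⁻¹ ≡ 36 (mod 37) since 36·36 = 1296 ≡ 1, so λ ≡ 36.
  x = λ² - 3 - 2 = 1296 - 5 ≡ 33; y = λ·(3 - 33) - 4 ≡ 26. → (33, 26)
4Q: (33, 26) + (2, 5). λ = (5 - 26)/(2 - 33) ≡ 16/6 mod 37. 6⁻¹ ≡ 31 (mod 37) since 6·31 = 186 ≡ 1, so λ ≡ 15.
  x = λ² - 33 - 2 = 225 - 35 ≡ 5; y = λ·(33 - 5) - 26 ≡ 24. → (5, 24)
5Q: (5, 24) + (2, 5). λ = (5 - 24)/(2 - 5) ≡ 18/34 mod 37. 34⁻¹ ≡ 12 (mod 37), so λ ≡ 31.
  x = λ² - 5 - 2 = 961 - 7 ≡ 29; y = λ·(5 - 29) - 24 ≡ 9. → (29, 9)
6Q: (29, 9) + (2, 5). λ = (5 - 9)/(2 - 29) ≡ 33/10 mod 37. 10⁻¹ ≡ 26 (mod 37) since 10·26 = 260 ≡ 1, so λ ≡ 7.
  x = λ² - 29 - 2 = 49 - 31 ≡ 18; y = λ·(29 - 18) - 9 ≡ 31. → (18, 31)

(18, 31)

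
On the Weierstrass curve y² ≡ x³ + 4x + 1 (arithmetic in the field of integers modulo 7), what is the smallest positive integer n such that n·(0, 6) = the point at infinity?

5

2P: tangent at (0, 6): λ = (3·0² + 4)/(2·6) ≡ 4/5. 5⁻¹ ≡ 3 (mod 7) since 5·3 = 15 ≡ 1, so λ ≡ 4·3 ≡ 5.
  x = λ² - 0 - 0 = 25 - 0 ≡ 4; y = λ·(0 - 4) - 6 ≡ 2. → (4, 2)
3P: (4, 2) + (0, 6). λ = (6 - 2)/(0 - 4) ≡ 4/3 mod 7. 3⁻¹ ≡ 5 (mod 7), so λ ≡ 6.
  x = λ² - 4 - 0 = 36 - 4 ≡ 4; y = λ·(4 - 4) - 2 ≡ 5. → (4, 5)
4P: (4, 5) + (0, 6). λ = (6 - 5)/(0 - 4) ≡ 1/3 mod 7. 3⁻¹ ≡ 5 (mod 7), so λ ≡ 5.
  x = λ² - 4 - 0 = 25 - 4 ≡ 0; y = λ·(4 - 0) - 5 ≡ 1. → (0, 1)
5P: (0, 1) + (0, 6): same x and y₁ ≡ -y₂, so the sum is the point at infinity.
5P = the point at infinity, so the order is 5.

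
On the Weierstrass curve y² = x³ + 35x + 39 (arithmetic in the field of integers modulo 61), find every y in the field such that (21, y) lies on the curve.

x³ + 35x + 39 = 10035 ≡ 31 (mod 61).
31 is a non-residue mod 61; no y exists.

none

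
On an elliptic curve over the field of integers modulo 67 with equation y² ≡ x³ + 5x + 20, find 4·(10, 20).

Write Q = (10, 20).
Double-and-add on 4 = (100)₂. Start with Q = (10, 20) for the leading 1-bit.
double: tangent at (10, 20): λ = (3·10² + 5)/(2·20) ≡ 37/40. 40⁻¹ ≡ 62 (mod 67), so λ ≡ 37·62 ≡ 16.
  x = λ² - 10 - 10 = 256 - 20 ≡ 35; y = λ·(10 - 35) - 20 ≡ 49. → (35, 49)
double: tangent at (35, 49): λ = (3·35² + 5)/(2·49) ≡ 62/31. 31⁻¹ ≡ 13 (mod 67) since 31·13 = 403 ≡ 1, so λ ≡ 62·13 ≡ 2.
  x = λ² - 35 - 35 = 4 - 70 ≡ 1; y = λ·(35 - 1) - 49 ≡ 19. → (1, 19)

(1, 19)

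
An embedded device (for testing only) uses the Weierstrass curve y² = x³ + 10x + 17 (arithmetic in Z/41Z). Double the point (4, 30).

(2, 2)

tangent at (4, 30): λ = (3·4² + 10)/(2·30) ≡ 17/19. 19⁻¹ ≡ 13 (mod 41) since 19·13 = 247 ≡ 1, so λ ≡ 17·13 ≡ 16.
  x = λ² - 4 - 4 = 256 - 8 ≡ 2; y = λ·(4 - 2) - 30 ≡ 2. → (2, 2)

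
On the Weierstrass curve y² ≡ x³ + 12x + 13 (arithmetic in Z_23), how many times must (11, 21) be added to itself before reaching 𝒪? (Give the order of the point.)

7

2P: tangent at (11, 21): λ = (3·11² + 12)/(2·21) ≡ 7/19. 19⁻¹ ≡ 17 (mod 23), so λ ≡ 7·17 ≡ 4.
  x = λ² - 11 - 11 = 16 - 22 ≡ 17; y = λ·(11 - 17) - 21 ≡ 1. → (17, 1)
3P: (17, 1) + (11, 21). λ = (21 - 1)/(11 - 17) ≡ 20/17 mod 23. 17⁻¹ ≡ 19 (mod 23), so λ ≡ 12.
  x = λ² - 17 - 11 = 144 - 28 ≡ 1; y = λ·(17 - 1) - 1 ≡ 7. → (1, 7)
4P: (1, 7) + (11, 21). λ = (21 - 7)/(11 - 1) ≡ 14/10 mod 23. 10⁻¹ ≡ 7 (mod 23), so λ ≡ 6.
  x = λ² - 1 - 11 = 36 - 12 ≡ 1; y = λ·(1 - 1) - 7 ≡ 16. → (1, 16)
5P: (1, 16) + (11, 21). λ = (21 - 16)/(11 - 1) ≡ 5/10 mod 23. 10⁻¹ ≡ 7 (mod 23), so λ ≡ 12.
  x = λ² - 1 - 11 = 144 - 12 ≡ 17; y = λ·(1 - 17) - 16 ≡ 22. → (17, 22)
6P: (17, 22) + (11, 21). λ = (21 - 22)/(11 - 17) ≡ 22/17 mod 23. 17⁻¹ ≡ 19 (mod 23) since 17·19 = 323 ≡ 1, so λ ≡ 4.
  x = λ² - 17 - 11 = 16 - 28 ≡ 11; y = λ·(17 - 11) - 22 ≡ 2. → (11, 2)
7P: (11, 2) + (11, 21): same x and y₁ ≡ -y₂, so the sum is 𝒪.
7P = 𝒪, so the order is 7.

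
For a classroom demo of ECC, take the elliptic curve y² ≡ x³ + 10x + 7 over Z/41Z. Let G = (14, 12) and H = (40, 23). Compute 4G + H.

First 4G:
Repeated addition: build up to 4G.
2G: tangent at (14, 12): λ = (3·14² + 10)/(2·12) ≡ 24/24. 24⁻¹ ≡ 12 (mod 41) since 24·12 = 288 ≡ 1, so λ ≡ 24·12 ≡ 1.
  x = λ² - 14 - 14 = 1 - 28 ≡ 14; y = λ·(14 - 14) - 12 ≡ 29. → (14, 29)
3G: (14, 29) + (14, 12): same x and y₁ ≡ -y₂, so the sum is O.
4G: O + (14, 12) = (14, 12) (identity).
4G = (14, 12).
Finally 4G + H:
(14, 12) + (40, 23). λ = (23 - 12)/(40 - 14) ≡ 11/26 mod 41. 26⁻¹ ≡ 30 (mod 41), so λ ≡ 2.
  x = λ² - 14 - 40 = 4 - 54 ≡ 32; y = λ·(14 - 32) - 12 ≡ 34. → (32, 34)

(32, 34)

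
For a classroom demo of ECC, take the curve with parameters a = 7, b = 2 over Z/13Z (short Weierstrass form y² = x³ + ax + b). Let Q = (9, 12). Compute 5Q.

O

Repeated addition: build up to 5Q.
2Q: tangent at (9, 12): λ = (3·9² + 7)/(2·12) ≡ 3/11. 11⁻¹ ≡ 6 (mod 13), so λ ≡ 3·6 ≡ 5.
  x = λ² - 9 - 9 = 25 - 18 ≡ 7; y = λ·(9 - 7) - 12 ≡ 11. → (7, 11)
3Q: (7, 11) + (9, 12). λ = (12 - 11)/(9 - 7) ≡ 1/2 mod 13. 2⁻¹ ≡ 7 (mod 13) since 2·7 = 14 ≡ 1, so λ ≡ 7.
  x = λ² - 7 - 9 = 49 - 16 ≡ 7; y = λ·(7 - 7) - 11 ≡ 2. → (7, 2)
4Q: (7, 2) + (9, 12). λ = (12 - 2)/(9 - 7) ≡ 10/2 mod 13. 2⁻¹ ≡ 7 (mod 13), so λ ≡ 5.
  x = λ² - 7 - 9 = 25 - 16 ≡ 9; y = λ·(7 - 9) - 2 ≡ 1. → (9, 1)
5Q: (9, 1) + (9, 12): same x and y₁ ≡ -y₂, so the sum is 𝒪.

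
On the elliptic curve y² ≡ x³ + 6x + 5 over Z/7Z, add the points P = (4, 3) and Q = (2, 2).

(4, 3) + (2, 2). λ = (2 - 3)/(2 - 4) ≡ 6/5 mod 7. 5⁻¹ ≡ 3 (mod 7) since 5·3 = 15 ≡ 1, so λ ≡ 4.
  x = λ² - 4 - 2 = 16 - 6 ≡ 3; y = λ·(4 - 3) - 3 ≡ 1. → (3, 1)

(3, 1)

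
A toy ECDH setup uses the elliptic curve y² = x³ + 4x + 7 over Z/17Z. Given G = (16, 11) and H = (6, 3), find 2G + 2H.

First 2G:
Repeated addition: build up to 2G.
2G: tangent at (16, 11): λ = (3·16² + 4)/(2·11) ≡ 7/5. 5⁻¹ ≡ 7 (mod 17) since 5·7 = 35 ≡ 1, so λ ≡ 7·7 ≡ 15.
  x = λ² - 16 - 16 = 225 - 32 ≡ 6; y = λ·(16 - 6) - 11 ≡ 3. → (6, 3)
2G = (6, 3).
Next 2H:
Repeated addition: build up to 2H.
2H: tangent at (6, 3): λ = (3·6² + 4)/(2·3) ≡ 10/6. 6⁻¹ ≡ 3 (mod 17), so λ ≡ 10·3 ≡ 13.
  x = λ² - 6 - 6 = 169 - 12 ≡ 4; y = λ·(6 - 4) - 3 ≡ 6. → (4, 6)
2H = (4, 6).
Finally 2G + 2H:
(6, 3) + (4, 6). λ = (6 - 3)/(4 - 6) ≡ 3/15 mod 17. 15⁻¹ ≡ 8 (mod 17) since 15·8 = 120 ≡ 1, so λ ≡ 7.
  x = λ² - 6 - 4 = 49 - 10 ≡ 5; y = λ·(6 - 5) - 3 ≡ 4. → (5, 4)

(5, 4)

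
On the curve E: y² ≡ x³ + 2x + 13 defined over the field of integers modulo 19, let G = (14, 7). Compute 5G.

(1, 4)

Repeated addition: build up to 5G.
2G: tangent at (14, 7): λ = (3·14² + 2)/(2·7) ≡ 1/14. 14⁻¹ ≡ 15 (mod 19), so λ ≡ 1·15 ≡ 15.
  x = λ² - 14 - 14 = 225 - 28 ≡ 7; y = λ·(14 - 7) - 7 ≡ 3. → (7, 3)
3G: (7, 3) + (14, 7). λ = (7 - 3)/(14 - 7) ≡ 4/7 mod 19. 7⁻¹ ≡ 11 (mod 19), so λ ≡ 6.
  x = λ² - 7 - 14 = 36 - 21 ≡ 15; y = λ·(7 - 15) - 3 ≡ 6. → (15, 6)
4G: (15, 6) + (14, 7). λ = (7 - 6)/(14 - 15) ≡ 1/18 mod 19. 18⁻¹ ≡ 18 (mod 19), so λ ≡ 18.
  x = λ² - 15 - 14 = 324 - 29 ≡ 10; y = λ·(15 - 10) - 6 ≡ 8. → (10, 8)
5G: (10, 8) + (14, 7). λ = (7 - 8)/(14 - 10) ≡ 18/4 mod 19. 4⁻¹ ≡ 5 (mod 19), so λ ≡ 14.
  x = λ² - 10 - 14 = 196 - 24 ≡ 1; y = λ·(10 - 1) - 8 ≡ 4. → (1, 4)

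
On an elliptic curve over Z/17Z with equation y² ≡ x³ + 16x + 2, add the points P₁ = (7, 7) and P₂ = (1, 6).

(1, 11)

(7, 7) + (1, 6). λ = (6 - 7)/(1 - 7) ≡ 16/11 mod 17. 11⁻¹ ≡ 14 (mod 17), so λ ≡ 3.
  x = λ² - 7 - 1 = 9 - 8 ≡ 1; y = λ·(7 - 1) - 7 ≡ 11. → (1, 11)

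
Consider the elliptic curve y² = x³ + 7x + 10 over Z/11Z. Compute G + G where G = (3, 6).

tangent at (3, 6): λ = (3·3² + 7)/(2·6) ≡ 1/1. 1⁻¹ ≡ 1 (mod 11) since 1·1 = 1 ≡ 1, so λ ≡ 1·1 ≡ 1.
  x = λ² - 3 - 3 = 1 - 6 ≡ 6; y = λ·(3 - 6) - 6 ≡ 2. → (6, 2)

(6, 2)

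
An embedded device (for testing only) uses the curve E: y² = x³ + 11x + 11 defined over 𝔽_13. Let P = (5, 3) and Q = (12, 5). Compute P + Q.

(12, 8)

(5, 3) + (12, 5). λ = (5 - 3)/(12 - 5) ≡ 2/7 mod 13. 7⁻¹ ≡ 2 (mod 13), so λ ≡ 4.
  x = λ² - 5 - 12 = 16 - 17 ≡ 12; y = λ·(5 - 12) - 3 ≡ 8. → (12, 8)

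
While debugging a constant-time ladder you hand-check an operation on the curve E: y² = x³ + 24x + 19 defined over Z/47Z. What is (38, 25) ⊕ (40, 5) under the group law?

(38, 25) + (40, 5). λ = (5 - 25)/(40 - 38) ≡ 27/2 mod 47. 2⁻¹ ≡ 24 (mod 47), so λ ≡ 37.
  x = λ² - 38 - 40 = 1369 - 78 ≡ 22; y = λ·(38 - 22) - 25 ≡ 3. → (22, 3)

(22, 3)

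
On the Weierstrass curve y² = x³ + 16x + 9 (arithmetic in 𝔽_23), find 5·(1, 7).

(9, 10)

Write P = (1, 7).
Repeated addition: build up to 5P.
2P: tangent at (1, 7): λ = (3·1² + 16)/(2·7) ≡ 19/14. 14⁻¹ ≡ 5 (mod 23) since 14·5 = 70 ≡ 1, so λ ≡ 19·5 ≡ 3.
  x = λ² - 1 - 1 = 9 - 2 ≡ 7; y = λ·(1 - 7) - 7 ≡ 21. → (7, 21)
3P: (7, 21) + (1, 7). λ = (7 - 21)/(1 - 7) ≡ 9/17 mod 23. 17⁻¹ ≡ 19 (mod 23), so λ ≡ 10.
  x = λ² - 7 - 1 = 100 - 8 ≡ 0; y = λ·(7 - 0) - 21 ≡ 3. → (0, 3)
4P: (0, 3) + (1, 7). λ = (7 - 3)/(1 - 0) ≡ 4/1 mod 23. 1⁻¹ ≡ 1 (mod 23) since 1·1 = 1 ≡ 1, so λ ≡ 4.
  x = λ² - 0 - 1 = 16 - 1 ≡ 15; y = λ·(0 - 15) - 3 ≡ 6. → (15, 6)
5P: (15, 6) + (1, 7). λ = (7 - 6)/(1 - 15) ≡ 1/9 mod 23. 9⁻¹ ≡ 18 (mod 23) since 9·18 = 162 ≡ 1, so λ ≡ 18.
  x = λ² - 15 - 1 = 324 - 16 ≡ 9; y = λ·(15 - 9) - 6 ≡ 10. → (9, 10)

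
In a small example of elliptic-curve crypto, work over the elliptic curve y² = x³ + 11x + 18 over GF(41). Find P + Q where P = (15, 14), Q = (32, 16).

(15, 14) + (32, 16). λ = (16 - 14)/(32 - 15) ≡ 2/17 mod 41. 17⁻¹ ≡ 29 (mod 41), so λ ≡ 17.
  x = λ² - 15 - 32 = 289 - 47 ≡ 37; y = λ·(15 - 37) - 14 ≡ 22. → (37, 22)

(37, 22)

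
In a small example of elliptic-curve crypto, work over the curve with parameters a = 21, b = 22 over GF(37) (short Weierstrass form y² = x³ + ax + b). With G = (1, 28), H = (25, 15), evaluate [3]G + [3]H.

(1, 28)

First 3G:
Repeated addition: build up to 3G.
2G: tangent at (1, 28): λ = (3·1² + 21)/(2·28) ≡ 24/19. 19⁻¹ ≡ 2 (mod 37), so λ ≡ 24·2 ≡ 11.
  x = λ² - 1 - 1 = 121 - 2 ≡ 8; y = λ·(1 - 8) - 28 ≡ 6. → (8, 6)
3G: (8, 6) + (1, 28). λ = (28 - 6)/(1 - 8) ≡ 22/30 mod 37. 30⁻¹ ≡ 21 (mod 37), so λ ≡ 18.
  x = λ² - 8 - 1 = 324 - 9 ≡ 19; y = λ·(8 - 19) - 6 ≡ 18. → (19, 18)
3G = (19, 18).
Next 3H:
Repeated addition: build up to 3H.
2H: tangent at (25, 15): λ = (3·25² + 21)/(2·15) ≡ 9/30. 30⁻¹ ≡ 21 (mod 37) since 30·21 = 630 ≡ 1, so λ ≡ 9·21 ≡ 4.
  x = λ² - 25 - 25 = 16 - 50 ≡ 3; y = λ·(25 - 3) - 15 ≡ 36. → (3, 36)
3H: (3, 36) + (25, 15). λ = (15 - 36)/(25 - 3) ≡ 16/22 mod 37. 22⁻¹ ≡ 32 (mod 37), so λ ≡ 31.
  x = λ² - 3 - 25 = 961 - 28 ≡ 8; y = λ·(3 - 8) - 36 ≡ 31. → (8, 31)
3H = (8, 31).
Finally 3G + 3H:
(19, 18) + (8, 31). λ = (31 - 18)/(8 - 19) ≡ 13/26 mod 37. 26⁻¹ ≡ 10 (mod 37) since 26·10 = 260 ≡ 1, so λ ≡ 19.
  x = λ² - 19 - 8 = 361 - 27 ≡ 1; y = λ·(19 - 1) - 18 ≡ 28. → (1, 28)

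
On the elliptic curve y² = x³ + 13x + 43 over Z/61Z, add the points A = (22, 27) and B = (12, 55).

(8, 7)

(22, 27) + (12, 55). λ = (55 - 27)/(12 - 22) ≡ 28/51 mod 61. 51⁻¹ ≡ 6 (mod 61) since 51·6 = 306 ≡ 1, so λ ≡ 46.
  x = λ² - 22 - 12 = 2116 - 34 ≡ 8; y = λ·(22 - 8) - 27 ≡ 7. → (8, 7)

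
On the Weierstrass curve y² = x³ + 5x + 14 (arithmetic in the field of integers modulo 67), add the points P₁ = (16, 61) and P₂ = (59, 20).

(29, 48)

(16, 61) + (59, 20). λ = (20 - 61)/(59 - 16) ≡ 26/43 mod 67. 43⁻¹ ≡ 53 (mod 67), so λ ≡ 38.
  x = λ² - 16 - 59 = 1444 - 75 ≡ 29; y = λ·(16 - 29) - 61 ≡ 48. → (29, 48)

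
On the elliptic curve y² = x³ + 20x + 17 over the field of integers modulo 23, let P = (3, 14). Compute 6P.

Double-and-add on 6 = (110)₂. Start with P = (3, 14) for the leading 1-bit.
double: tangent at (3, 14): λ = (3·3² + 20)/(2·14) ≡ 1/5. 5⁻¹ ≡ 14 (mod 23), so λ ≡ 1·14 ≡ 14.
  x = λ² - 3 - 3 = 196 - 6 ≡ 6; y = λ·(3 - 6) - 14 ≡ 13. → (6, 13)
add P: (6, 13) + (3, 14). λ = (14 - 13)/(3 - 6) ≡ 1/20 mod 23. 20⁻¹ ≡ 15 (mod 23) since 20·15 = 300 ≡ 1, so λ ≡ 15.
  x = λ² - 6 - 3 = 225 - 9 ≡ 9; y = λ·(6 - 9) - 13 ≡ 11. → (9, 11)
double: tangent at (9, 11): λ = (3·9² + 20)/(2·11) ≡ 10/22. 22⁻¹ ≡ 22 (mod 23), so λ ≡ 10·22 ≡ 13.
  x = λ² - 9 - 9 = 169 - 18 ≡ 13; y = λ·(9 - 13) - 11 ≡ 6. → (13, 6)

(13, 6)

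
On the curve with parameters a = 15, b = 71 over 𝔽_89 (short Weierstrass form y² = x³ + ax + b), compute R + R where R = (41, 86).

(80, 39)

tangent at (41, 86): λ = (3·41² + 15)/(2·86) ≡ 74/83. 83⁻¹ ≡ 74 (mod 89) since 83·74 = 6142 ≡ 1, so λ ≡ 74·74 ≡ 47.
  x = λ² - 41 - 41 = 2209 - 82 ≡ 80; y = λ·(41 - 80) - 86 ≡ 39. → (80, 39)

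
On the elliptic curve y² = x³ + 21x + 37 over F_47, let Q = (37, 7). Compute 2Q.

tangent at (37, 7): λ = (3·37² + 21)/(2·7) ≡ 39/14. 14⁻¹ ≡ 37 (mod 47) since 14·37 = 518 ≡ 1, so λ ≡ 39·37 ≡ 33.
  x = λ² - 37 - 37 = 1089 - 74 ≡ 28; y = λ·(37 - 28) - 7 ≡ 8. → (28, 8)

(28, 8)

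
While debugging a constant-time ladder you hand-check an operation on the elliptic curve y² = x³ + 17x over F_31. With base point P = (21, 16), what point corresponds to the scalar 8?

O

Repeated addition: build up to 8P.
2P: tangent at (21, 16): λ = (3·21² + 17)/(2·16) ≡ 7/1. 1⁻¹ ≡ 1 (mod 31) since 1·1 = 1 ≡ 1, so λ ≡ 7·1 ≡ 7.
  x = λ² - 21 - 21 = 49 - 42 ≡ 7; y = λ·(21 - 7) - 16 ≡ 20. → (7, 20)
3P: (7, 20) + (21, 16). λ = (16 - 20)/(21 - 7) ≡ 27/14 mod 31. 14⁻¹ ≡ 20 (mod 31) since 14·20 = 280 ≡ 1, so λ ≡ 13.
  x = λ² - 7 - 21 = 169 - 28 ≡ 17; y = λ·(7 - 17) - 20 ≡ 5. → (17, 5)
4P: (17, 5) + (21, 16). λ = (16 - 5)/(21 - 17) ≡ 11/4 mod 31. 4⁻¹ ≡ 8 (mod 31), so λ ≡ 26.
  x = λ² - 17 - 21 = 676 - 38 ≡ 18; y = λ·(17 - 18) - 5 ≡ 0. → (18, 0)
5P: (18, 0) + (21, 16). λ = (16 - 0)/(21 - 18) ≡ 16/3 mod 31. 3⁻¹ ≡ 21 (mod 31) since 3·21 = 63 ≡ 1, so λ ≡ 26.
  x = λ² - 18 - 21 = 676 - 39 ≡ 17; y = λ·(18 - 17) - 0 ≡ 26. → (17, 26)
6P: (17, 26) + (21, 16). λ = (16 - 26)/(21 - 17) ≡ 21/4 mod 31. 4⁻¹ ≡ 8 (mod 31), so λ ≡ 13.
  x = λ² - 17 - 21 = 169 - 38 ≡ 7; y = λ·(17 - 7) - 26 ≡ 11. → (7, 11)
7P: (7, 11) + (21, 16). λ = (16 - 11)/(21 - 7) ≡ 5/14 mod 31. 14⁻¹ ≡ 20 (mod 31), so λ ≡ 7.
  x = λ² - 7 - 21 = 49 - 28 ≡ 21; y = λ·(7 - 21) - 11 ≡ 15. → (21, 15)
8P: (21, 15) + (21, 16): same x and y₁ ≡ -y₂, so the sum is the point at infinity.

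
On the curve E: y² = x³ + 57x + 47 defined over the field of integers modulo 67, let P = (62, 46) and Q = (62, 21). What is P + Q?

O

The two points share x = 62 and their y-coordinates satisfy 46 + 21 ≡ 0 (mod 67), so they are inverses. Their sum is the point at infinity.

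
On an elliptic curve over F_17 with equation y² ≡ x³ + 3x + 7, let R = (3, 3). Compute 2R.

(2, 2)

tangent at (3, 3): λ = (3·3² + 3)/(2·3) ≡ 13/6. 6⁻¹ ≡ 3 (mod 17), so λ ≡ 13·3 ≡ 5.
  x = λ² - 3 - 3 = 25 - 6 ≡ 2; y = λ·(3 - 2) - 3 ≡ 2. → (2, 2)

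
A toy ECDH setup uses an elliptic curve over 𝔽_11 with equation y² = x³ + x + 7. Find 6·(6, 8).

Write Q = (6, 8).
Repeated addition: build up to 6Q.
2Q: tangent at (6, 8): λ = (3·6² + 1)/(2·8) ≡ 10/5. 5⁻¹ ≡ 9 (mod 11), so λ ≡ 10·9 ≡ 2.
  x = λ² - 6 - 6 = 4 - 12 ≡ 3; y = λ·(6 - 3) - 8 ≡ 9. → (3, 9)
3Q: (3, 9) + (6, 8). λ = (8 - 9)/(6 - 3) ≡ 10/3 mod 11. 3⁻¹ ≡ 4 (mod 11) since 3·4 = 12 ≡ 1, so λ ≡ 7.
  x = λ² - 3 - 6 = 49 - 9 ≡ 7; y = λ·(3 - 7) - 9 ≡ 7. → (7, 7)
4Q: (7, 7) + (6, 8). λ = (8 - 7)/(6 - 7) ≡ 1/10 mod 11. 10⁻¹ ≡ 10 (mod 11), so λ ≡ 10.
  x = λ² - 7 - 6 = 100 - 13 ≡ 10; y = λ·(7 - 10) - 7 ≡ 7. → (10, 7)
5Q: (10, 7) + (6, 8). λ = (8 - 7)/(6 - 10) ≡ 1/7 mod 11. 7⁻¹ ≡ 8 (mod 11), so λ ≡ 8.
  x = λ² - 10 - 6 = 64 - 16 ≡ 4; y = λ·(10 - 4) - 7 ≡ 8. → (4, 8)
6Q: (4, 8) + (6, 8). λ = (8 - 8)/(6 - 4) ≡ 0/2 mod 11. 2⁻¹ ≡ 6 (mod 11), so λ ≡ 0.
  x = λ² - 4 - 6 = 0 - 10 ≡ 1; y = λ·(4 - 1) - 8 ≡ 3. → (1, 3)

(1, 3)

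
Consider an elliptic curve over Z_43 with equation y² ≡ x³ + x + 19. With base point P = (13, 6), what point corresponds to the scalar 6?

Double-and-add on 6 = (110)₂. Start with P = (13, 6) for the leading 1-bit.
double: tangent at (13, 6): λ = (3·13² + 1)/(2·6) ≡ 35/12. 12⁻¹ ≡ 18 (mod 43), so λ ≡ 35·18 ≡ 28.
  x = λ² - 13 - 13 = 784 - 26 ≡ 27; y = λ·(13 - 27) - 6 ≡ 32. → (27, 32)
add P: (27, 32) + (13, 6). λ = (6 - 32)/(13 - 27) ≡ 17/29 mod 43. 29⁻¹ ≡ 3 (mod 43) since 29·3 = 87 ≡ 1, so λ ≡ 8.
  x = λ² - 27 - 13 = 64 - 40 ≡ 24; y = λ·(27 - 24) - 32 ≡ 35. → (24, 35)
double: tangent at (24, 35): λ = (3·24² + 1)/(2·35) ≡ 9/27. 27⁻¹ ≡ 8 (mod 43), so λ ≡ 9·8 ≡ 29.
  x = λ² - 24 - 24 = 841 - 48 ≡ 19; y = λ·(24 - 19) - 35 ≡ 24. → (19, 24)

(19, 24)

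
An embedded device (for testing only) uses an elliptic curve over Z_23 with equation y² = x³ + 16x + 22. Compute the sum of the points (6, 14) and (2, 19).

(18, 1)

(6, 14) + (2, 19). λ = (19 - 14)/(2 - 6) ≡ 5/19 mod 23. 19⁻¹ ≡ 17 (mod 23) since 19·17 = 323 ≡ 1, so λ ≡ 16.
  x = λ² - 6 - 2 = 256 - 8 ≡ 18; y = λ·(6 - 18) - 14 ≡ 1. → (18, 1)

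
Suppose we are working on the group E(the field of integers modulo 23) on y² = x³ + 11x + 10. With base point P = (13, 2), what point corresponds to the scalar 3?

Repeated addition: build up to 3P.
2P: tangent at (13, 2): λ = (3·13² + 11)/(2·2) ≡ 12/4. 4⁻¹ ≡ 6 (mod 23) since 4·6 = 24 ≡ 1, so λ ≡ 12·6 ≡ 3.
  x = λ² - 13 - 13 = 9 - 26 ≡ 6; y = λ·(13 - 6) - 2 ≡ 19. → (6, 19)
3P: (6, 19) + (13, 2). λ = (2 - 19)/(13 - 6) ≡ 6/7 mod 23. 7⁻¹ ≡ 10 (mod 23) since 7·10 = 70 ≡ 1, so λ ≡ 14.
  x = λ² - 6 - 13 = 196 - 19 ≡ 16; y = λ·(6 - 16) - 19 ≡ 2. → (16, 2)

(16, 2)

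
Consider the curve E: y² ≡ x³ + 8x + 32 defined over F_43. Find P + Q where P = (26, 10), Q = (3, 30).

(15, 1)

(26, 10) + (3, 30). λ = (30 - 10)/(3 - 26) ≡ 20/20 mod 43. 20⁻¹ ≡ 28 (mod 43), so λ ≡ 1.
  x = λ² - 26 - 3 = 1 - 29 ≡ 15; y = λ·(26 - 15) - 10 ≡ 1. → (15, 1)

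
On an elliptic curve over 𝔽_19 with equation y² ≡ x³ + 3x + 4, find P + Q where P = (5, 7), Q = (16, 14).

(5, 12)

(5, 7) + (16, 14). λ = (14 - 7)/(16 - 5) ≡ 7/11 mod 19. 11⁻¹ ≡ 7 (mod 19), so λ ≡ 11.
  x = λ² - 5 - 16 = 121 - 21 ≡ 5; y = λ·(5 - 5) - 7 ≡ 12. → (5, 12)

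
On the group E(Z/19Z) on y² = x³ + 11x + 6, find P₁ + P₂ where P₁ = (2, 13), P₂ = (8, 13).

(9, 6)

(2, 13) + (8, 13). λ = (13 - 13)/(8 - 2) ≡ 0/6 mod 19. 6⁻¹ ≡ 16 (mod 19), so λ ≡ 0.
  x = λ² - 2 - 8 = 0 - 10 ≡ 9; y = λ·(2 - 9) - 13 ≡ 6. → (9, 6)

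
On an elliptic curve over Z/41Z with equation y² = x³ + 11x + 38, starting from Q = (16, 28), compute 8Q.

Double-and-add on 8 = (1000)₂. Start with Q = (16, 28) for the leading 1-bit.
double: tangent at (16, 28): λ = (3·16² + 11)/(2·28) ≡ 0/15. 15⁻¹ ≡ 11 (mod 41) since 15·11 = 165 ≡ 1, so λ ≡ 0·11 ≡ 0.
  x = λ² - 16 - 16 = 0 - 32 ≡ 9; y = λ·(16 - 9) - 28 ≡ 13. → (9, 13)
double: tangent at (9, 13): λ = (3·9² + 11)/(2·13) ≡ 8/26. 26⁻¹ ≡ 30 (mod 41), so λ ≡ 8·30 ≡ 35.
  x = λ² - 9 - 9 = 1225 - 18 ≡ 18; y = λ·(9 - 18) - 13 ≡ 0. → (18, 0)
double: (18, 0) + (18, 0): same x and y₁ ≡ -y₂, so the sum is ∞.

O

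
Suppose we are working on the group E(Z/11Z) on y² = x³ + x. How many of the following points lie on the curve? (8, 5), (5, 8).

(8, 5): 5² ≡ 3, rhs ≡ 3 → on.
(5, 8): 8² ≡ 9, rhs ≡ 9 → on.

2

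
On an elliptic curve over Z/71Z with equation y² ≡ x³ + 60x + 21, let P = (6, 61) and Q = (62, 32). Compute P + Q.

(8, 44)

(6, 61) + (62, 32). λ = (32 - 61)/(62 - 6) ≡ 42/56 mod 71. 56⁻¹ ≡ 52 (mod 71), so λ ≡ 54.
  x = λ² - 6 - 62 = 2916 - 68 ≡ 8; y = λ·(6 - 8) - 61 ≡ 44. → (8, 44)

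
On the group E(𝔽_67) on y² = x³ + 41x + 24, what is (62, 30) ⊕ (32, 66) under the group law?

(62, 30) + (32, 66). λ = (66 - 30)/(32 - 62) ≡ 36/37 mod 67. 37⁻¹ ≡ 29 (mod 67) since 37·29 = 1073 ≡ 1, so λ ≡ 39.
  x = λ² - 62 - 32 = 1521 - 94 ≡ 20; y = λ·(62 - 20) - 30 ≡ 0. → (20, 0)

(20, 0)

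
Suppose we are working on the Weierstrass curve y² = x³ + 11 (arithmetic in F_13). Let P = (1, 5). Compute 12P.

Repeated addition: build up to 12P.
2P: tangent at (1, 5): λ = (3·1² + 0)/(2·5) ≡ 3/10. 10⁻¹ ≡ 4 (mod 13), so λ ≡ 3·4 ≡ 12.
  x = λ² - 1 - 1 = 144 - 2 ≡ 12; y = λ·(1 - 12) - 5 ≡ 6. → (12, 6)
3P: (12, 6) + (1, 5). λ = (5 - 6)/(1 - 12) ≡ 12/2 mod 13. 2⁻¹ ≡ 7 (mod 13), so λ ≡ 6.
  x = λ² - 12 - 1 = 36 - 13 ≡ 10; y = λ·(12 - 10) - 6 ≡ 6. → (10, 6)
4P: (10, 6) + (1, 5). λ = (5 - 6)/(1 - 10) ≡ 12/4 mod 13. 4⁻¹ ≡ 10 (mod 13) since 4·10 = 40 ≡ 1, so λ ≡ 3.
  x = λ² - 10 - 1 = 9 - 11 ≡ 11; y = λ·(10 - 11) - 6 ≡ 4. → (11, 4)
5P: (11, 4) + (1, 5). λ = (5 - 4)/(1 - 11) ≡ 1/3 mod 13. 3⁻¹ ≡ 9 (mod 13) since 3·9 = 27 ≡ 1, so λ ≡ 9.
  x = λ² - 11 - 1 = 81 - 12 ≡ 4; y = λ·(11 - 4) - 4 ≡ 7. → (4, 7)
6P: (4, 7) + (1, 5). λ = (5 - 7)/(1 - 4) ≡ 11/10 mod 13. 10⁻¹ ≡ 4 (mod 13) since 10·4 = 40 ≡ 1, so λ ≡ 5.
  x = λ² - 4 - 1 = 25 - 5 ≡ 7; y = λ·(4 - 7) - 7 ≡ 4. → (7, 4)
7P: (7, 4) + (1, 5). λ = (5 - 4)/(1 - 7) ≡ 1/7 mod 13. 7⁻¹ ≡ 2 (mod 13), so λ ≡ 2.
  x = λ² - 7 - 1 = 4 - 8 ≡ 9; y = λ·(7 - 9) - 4 ≡ 5. → (9, 5)
8P: (9, 5) + (1, 5). λ = (5 - 5)/(1 - 9) ≡ 0/5 mod 13. 5⁻¹ ≡ 8 (mod 13), so λ ≡ 0.
  x = λ² - 9 - 1 = 0 - 10 ≡ 3; y = λ·(9 - 3) - 5 ≡ 8. → (3, 8)
9P: (3, 8) + (1, 5). λ = (5 - 8)/(1 - 3) ≡ 10/11 mod 13. 11⁻¹ ≡ 6 (mod 13), so λ ≡ 8.
  x = λ² - 3 - 1 = 64 - 4 ≡ 8; y = λ·(3 - 8) - 8 ≡ 4. → (8, 4)
10P: (8, 4) + (1, 5). λ = (5 - 4)/(1 - 8) ≡ 1/6 mod 13. 6⁻¹ ≡ 11 (mod 13) since 6·11 = 66 ≡ 1, so λ ≡ 11.
  x = λ² - 8 - 1 = 121 - 9 ≡ 8; y = λ·(8 - 8) - 4 ≡ 9. → (8, 9)
11P: (8, 9) + (1, 5). λ = (5 - 9)/(1 - 8) ≡ 9/6 mod 13. 6⁻¹ ≡ 11 (mod 13), so λ ≡ 8.
  x = λ² - 8 - 1 = 64 - 9 ≡ 3; y = λ·(8 - 3) - 9 ≡ 5. → (3, 5)
12P: (3, 5) + (1, 5). λ = (5 - 5)/(1 - 3) ≡ 0/11 mod 13. 11⁻¹ ≡ 6 (mod 13), so λ ≡ 0.
  x = λ² - 3 - 1 = 0 - 4 ≡ 9; y = λ·(3 - 9) - 5 ≡ 8. → (9, 8)

(9, 8)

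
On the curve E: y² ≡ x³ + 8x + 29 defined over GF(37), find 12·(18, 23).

Write Q = (18, 23).
Double-and-add on 12 = (1100)₂. Start with Q = (18, 23) for the leading 1-bit.
double: tangent at (18, 23): λ = (3·18² + 8)/(2·23) ≡ 18/9. 9⁻¹ ≡ 33 (mod 37) since 9·33 = 297 ≡ 1, so λ ≡ 18·33 ≡ 2.
  x = λ² - 18 - 18 = 4 - 36 ≡ 5; y = λ·(18 - 5) - 23 ≡ 3. → (5, 3)
add Q: (5, 3) + (18, 23). λ = (23 - 3)/(18 - 5) ≡ 20/13 mod 37. 13⁻¹ ≡ 20 (mod 37), so λ ≡ 30.
  x = λ² - 5 - 18 = 900 - 23 ≡ 26; y = λ·(5 - 26) - 3 ≡ 33. → (26, 33)
double: tangent at (26, 33): λ = (3·26² + 8)/(2·33) ≡ 1/29. 29⁻¹ ≡ 23 (mod 37) since 29·23 = 667 ≡ 1, so λ ≡ 1·23 ≡ 23.
  x = λ² - 26 - 26 = 529 - 52 ≡ 33; y = λ·(26 - 33) - 33 ≡ 28. → (33, 28)
double: tangent at (33, 28): λ = (3·33² + 8)/(2·28) ≡ 19/19. 19⁻¹ ≡ 2 (mod 37), so λ ≡ 19·2 ≡ 1.
  x = λ² - 33 - 33 = 1 - 66 ≡ 9; y = λ·(33 - 9) - 28 ≡ 33. → (9, 33)

(9, 33)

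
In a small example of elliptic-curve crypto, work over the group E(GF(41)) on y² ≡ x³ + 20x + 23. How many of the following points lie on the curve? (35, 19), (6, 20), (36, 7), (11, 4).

(35, 19): 19² ≡ 33, rhs ≡ 15 → off.
(6, 20): 20² ≡ 31, rhs ≡ 31 → on.
(36, 7): 7² ≡ 8, rhs ≡ 3 → off.
(11, 4): 4² ≡ 16, rhs ≡ 16 → on.

2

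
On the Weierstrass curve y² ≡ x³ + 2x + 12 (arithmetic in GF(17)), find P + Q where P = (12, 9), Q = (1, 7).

(6, 6)

(12, 9) + (1, 7). λ = (7 - 9)/(1 - 12) ≡ 15/6 mod 17. 6⁻¹ ≡ 3 (mod 17) since 6·3 = 18 ≡ 1, so λ ≡ 11.
  x = λ² - 12 - 1 = 121 - 13 ≡ 6; y = λ·(12 - 6) - 9 ≡ 6. → (6, 6)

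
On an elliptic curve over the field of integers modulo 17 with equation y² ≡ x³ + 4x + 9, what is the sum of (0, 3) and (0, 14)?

The two points share x = 0 and their y-coordinates satisfy 3 + 14 ≡ 0 (mod 17), so they are inverses. Their sum is the point at infinity.

O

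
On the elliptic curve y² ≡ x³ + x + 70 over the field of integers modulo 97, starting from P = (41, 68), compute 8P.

(25, 54)

Repeated addition: build up to 8P.
2P: tangent at (41, 68): λ = (3·41² + 1)/(2·68) ≡ 0/39. 39⁻¹ ≡ 5 (mod 97) since 39·5 = 195 ≡ 1, so λ ≡ 0·5 ≡ 0.
  x = λ² - 41 - 41 = 0 - 82 ≡ 15; y = λ·(41 - 15) - 68 ≡ 29. → (15, 29)
3P: (15, 29) + (41, 68). λ = (68 - 29)/(41 - 15) ≡ 39/26 mod 97. 26⁻¹ ≡ 56 (mod 97), so λ ≡ 50.
  x = λ² - 15 - 41 = 2500 - 56 ≡ 19; y = λ·(15 - 19) - 29 ≡ 62. → (19, 62)
4P: (19, 62) + (41, 68). λ = (68 - 62)/(41 - 19) ≡ 6/22 mod 97. 22⁻¹ ≡ 75 (mod 97), so λ ≡ 62.
  x = λ² - 19 - 41 = 3844 - 60 ≡ 1; y = λ·(19 - 1) - 62 ≡ 84. → (1, 84)
5P: (1, 84) + (41, 68). λ = (68 - 84)/(41 - 1) ≡ 81/40 mod 97. 40⁻¹ ≡ 17 (mod 97), so λ ≡ 19.
  x = λ² - 1 - 41 = 361 - 42 ≡ 28; y = λ·(1 - 28) - 84 ≡ 82. → (28, 82)
6P: (28, 82) + (41, 68). λ = (68 - 82)/(41 - 28) ≡ 83/13 mod 97. 13⁻¹ ≡ 15 (mod 97) since 13·15 = 195 ≡ 1, so λ ≡ 81.
  x = λ² - 28 - 41 = 6561 - 69 ≡ 90; y = λ·(28 - 90) - 82 ≡ 37. → (90, 37)
7P: (90, 37) + (41, 68). λ = (68 - 37)/(41 - 90) ≡ 31/48 mod 97. 48⁻¹ ≡ 95 (mod 97) since 48·95 = 4560 ≡ 1, so λ ≡ 35.
  x = λ² - 90 - 41 = 1225 - 131 ≡ 27; y = λ·(90 - 27) - 37 ≡ 34. → (27, 34)
8P: (27, 34) + (41, 68). λ = (68 - 34)/(41 - 27) ≡ 34/14 mod 97. 14⁻¹ ≡ 7 (mod 97) since 14·7 = 98 ≡ 1, so λ ≡ 44.
  x = λ² - 27 - 41 = 1936 - 68 ≡ 25; y = λ·(27 - 25) - 34 ≡ 54. → (25, 54)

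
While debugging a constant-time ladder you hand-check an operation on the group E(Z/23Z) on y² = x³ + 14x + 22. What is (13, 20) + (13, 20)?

(9, 16)

tangent at (13, 20): λ = (3·13² + 14)/(2·20) ≡ 15/17. 17⁻¹ ≡ 19 (mod 23), so λ ≡ 15·19 ≡ 9.
  x = λ² - 13 - 13 = 81 - 26 ≡ 9; y = λ·(13 - 9) - 20 ≡ 16. → (9, 16)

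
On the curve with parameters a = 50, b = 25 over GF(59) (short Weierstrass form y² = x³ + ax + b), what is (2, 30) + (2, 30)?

tangent at (2, 30): λ = (3·2² + 50)/(2·30) ≡ 3/1. 1⁻¹ ≡ 1 (mod 59) since 1·1 = 1 ≡ 1, so λ ≡ 3·1 ≡ 3.
  x = λ² - 2 - 2 = 9 - 4 ≡ 5; y = λ·(2 - 5) - 30 ≡ 20. → (5, 20)

(5, 20)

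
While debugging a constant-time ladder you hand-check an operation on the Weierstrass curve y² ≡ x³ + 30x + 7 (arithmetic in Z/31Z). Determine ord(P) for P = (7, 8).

2P: tangent at (7, 8): λ = (3·7² + 30)/(2·8) ≡ 22/16. 16⁻¹ ≡ 2 (mod 31), so λ ≡ 22·2 ≡ 13.
  x = λ² - 7 - 7 = 169 - 14 ≡ 0; y = λ·(7 - 0) - 8 ≡ 21. → (0, 21)
3P: (0, 21) + (7, 8). λ = (8 - 21)/(7 - 0) ≡ 18/7 mod 31. 7⁻¹ ≡ 9 (mod 31), so λ ≡ 7.
  x = λ² - 0 - 7 = 49 - 7 ≡ 11; y = λ·(0 - 11) - 21 ≡ 26. → (11, 26)
4P: (11, 26) + (7, 8). λ = (8 - 26)/(7 - 11) ≡ 13/27 mod 31. 27⁻¹ ≡ 23 (mod 31), so λ ≡ 20.
  x = λ² - 11 - 7 = 400 - 18 ≡ 10; y = λ·(11 - 10) - 26 ≡ 25. → (10, 25)
5P: (10, 25) + (7, 8). λ = (8 - 25)/(7 - 10) ≡ 14/28 mod 31. 28⁻¹ ≡ 10 (mod 31) since 28·10 = 280 ≡ 1, so λ ≡ 16.
  x = λ² - 10 - 7 = 256 - 17 ≡ 22; y = λ·(10 - 22) - 25 ≡ 0. → (22, 0)
6P: (22, 0) + (7, 8). λ = (8 - 0)/(7 - 22) ≡ 8/16 mod 31. 16⁻¹ ≡ 2 (mod 31), so λ ≡ 16.
  x = λ² - 22 - 7 = 256 - 29 ≡ 10; y = λ·(22 - 10) - 0 ≡ 6. → (10, 6)
7P: (10, 6) + (7, 8). λ = (8 - 6)/(7 - 10) ≡ 2/28 mod 31. 28⁻¹ ≡ 10 (mod 31), so λ ≡ 20.
  x = λ² - 10 - 7 = 400 - 17 ≡ 11; y = λ·(10 - 11) - 6 ≡ 5. → (11, 5)
8P: (11, 5) + (7, 8). λ = (8 - 5)/(7 - 11) ≡ 3/27 mod 31. 27⁻¹ ≡ 23 (mod 31), so λ ≡ 7.
  x = λ² - 11 - 7 = 49 - 18 ≡ 0; y = λ·(11 - 0) - 5 ≡ 10. → (0, 10)
9P: (0, 10) + (7, 8). λ = (8 - 10)/(7 - 0) ≡ 29/7 mod 31. 7⁻¹ ≡ 9 (mod 31), so λ ≡ 13.
  x = λ² - 0 - 7 = 169 - 7 ≡ 7; y = λ·(0 - 7) - 10 ≡ 23. → (7, 23)
10P: (7, 23) + (7, 8): same x and y₁ ≡ -y₂, so the sum is 𝒪.
10P = 𝒪, so the order is 10.

10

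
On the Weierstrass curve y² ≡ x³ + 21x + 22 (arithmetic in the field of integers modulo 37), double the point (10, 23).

(27, 12)

tangent at (10, 23): λ = (3·10² + 21)/(2·23) ≡ 25/9. 9⁻¹ ≡ 33 (mod 37), so λ ≡ 25·33 ≡ 11.
  x = λ² - 10 - 10 = 121 - 20 ≡ 27; y = λ·(10 - 27) - 23 ≡ 12. → (27, 12)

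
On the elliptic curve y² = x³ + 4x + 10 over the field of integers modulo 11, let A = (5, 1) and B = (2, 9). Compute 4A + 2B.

O

First 4A:
Repeated addition: build up to 4A.
2A: tangent at (5, 1): λ = (3·5² + 4)/(2·1) ≡ 2/2. 2⁻¹ ≡ 6 (mod 11), so λ ≡ 2·6 ≡ 1.
  x = λ² - 5 - 5 = 1 - 10 ≡ 2; y = λ·(5 - 2) - 1 ≡ 2. → (2, 2)
3A: (2, 2) + (5, 1). λ = (1 - 2)/(5 - 2) ≡ 10/3 mod 11. 3⁻¹ ≡ 4 (mod 11) since 3·4 = 12 ≡ 1, so λ ≡ 7.
  x = λ² - 2 - 5 = 49 - 7 ≡ 9; y = λ·(2 - 9) - 2 ≡ 4. → (9, 4)
4A: (9, 4) + (5, 1). λ = (1 - 4)/(5 - 9) ≡ 8/7 mod 11. 7⁻¹ ≡ 8 (mod 11), so λ ≡ 9.
  x = λ² - 9 - 5 = 81 - 14 ≡ 1; y = λ·(9 - 1) - 4 ≡ 2. → (1, 2)
4A = (1, 2).
Next 2B:
Repeated addition: build up to 2B.
2B: tangent at (2, 9): λ = (3·2² + 4)/(2·9) ≡ 5/7. 7⁻¹ ≡ 8 (mod 11) since 7·8 = 56 ≡ 1, so λ ≡ 5·8 ≡ 7.
  x = λ² - 2 - 2 = 49 - 4 ≡ 1; y = λ·(2 - 1) - 9 ≡ 9. → (1, 9)
2B = (1, 9).
Finally 4A + 2B:
(1, 2) + (1, 9): same x and y₁ ≡ -y₂, so the sum is O.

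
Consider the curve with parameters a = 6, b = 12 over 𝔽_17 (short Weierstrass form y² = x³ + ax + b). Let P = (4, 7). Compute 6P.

(6, 3)

Double-and-add on 6 = (110)₂. Start with P = (4, 7) for the leading 1-bit.
double: tangent at (4, 7): λ = (3·4² + 6)/(2·7) ≡ 3/14. 14⁻¹ ≡ 11 (mod 17) since 14·11 = 154 ≡ 1, so λ ≡ 3·11 ≡ 16.
  x = λ² - 4 - 4 = 256 - 8 ≡ 10; y = λ·(4 - 10) - 7 ≡ 16. → (10, 16)
add P: (10, 16) + (4, 7). λ = (7 - 16)/(4 - 10) ≡ 8/11 mod 17. 11⁻¹ ≡ 14 (mod 17), so λ ≡ 10.
  x = λ² - 10 - 4 = 100 - 14 ≡ 1; y = λ·(10 - 1) - 16 ≡ 6. → (1, 6)
double: tangent at (1, 6): λ = (3·1² + 6)/(2·6) ≡ 9/12. 12⁻¹ ≡ 10 (mod 17) since 12·10 = 120 ≡ 1, so λ ≡ 9·10 ≡ 5.
  x = λ² - 1 - 1 = 25 - 2 ≡ 6; y = λ·(1 - 6) - 6 ≡ 3. → (6, 3)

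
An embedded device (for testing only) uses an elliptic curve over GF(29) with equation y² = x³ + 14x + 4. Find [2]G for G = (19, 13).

tangent at (19, 13): λ = (3·19² + 14)/(2·13) ≡ 24/26. 26⁻¹ ≡ 19 (mod 29), so λ ≡ 24·19 ≡ 21.
  x = λ² - 19 - 19 = 441 - 38 ≡ 26; y = λ·(19 - 26) - 13 ≡ 14. → (26, 14)

(26, 14)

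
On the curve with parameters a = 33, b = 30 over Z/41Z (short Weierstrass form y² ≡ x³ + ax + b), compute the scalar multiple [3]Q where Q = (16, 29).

Repeated addition: build up to 3Q.
2Q: tangent at (16, 29): λ = (3·16² + 33)/(2·29) ≡ 22/17. 17⁻¹ ≡ 29 (mod 41), so λ ≡ 22·29 ≡ 23.
  x = λ² - 16 - 16 = 529 - 32 ≡ 5; y = λ·(16 - 5) - 29 ≡ 19. → (5, 19)
3Q: (5, 19) + (16, 29). λ = (29 - 19)/(16 - 5) ≡ 10/11 mod 41. 11⁻¹ ≡ 15 (mod 41), so λ ≡ 27.
  x = λ² - 5 - 16 = 729 - 21 ≡ 11; y = λ·(5 - 11) - 19 ≡ 24. → (11, 24)

(11, 24)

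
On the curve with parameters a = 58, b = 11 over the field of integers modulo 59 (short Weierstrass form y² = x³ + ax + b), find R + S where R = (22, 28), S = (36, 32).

(36, 27)

(22, 28) + (36, 32). λ = (32 - 28)/(36 - 22) ≡ 4/14 mod 59. 14⁻¹ ≡ 38 (mod 59), so λ ≡ 34.
  x = λ² - 22 - 36 = 1156 - 58 ≡ 36; y = λ·(22 - 36) - 28 ≡ 27. → (36, 27)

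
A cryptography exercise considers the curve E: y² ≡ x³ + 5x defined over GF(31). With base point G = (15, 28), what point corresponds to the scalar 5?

(17, 10)

Repeated addition: build up to 5G.
2G: tangent at (15, 28): λ = (3·15² + 5)/(2·28) ≡ 29/25. 25⁻¹ ≡ 5 (mod 31), so λ ≡ 29·5 ≡ 21.
  x = λ² - 15 - 15 = 441 - 30 ≡ 8; y = λ·(15 - 8) - 28 ≡ 26. → (8, 26)
3G: (8, 26) + (15, 28). λ = (28 - 26)/(15 - 8) ≡ 2/7 mod 31. 7⁻¹ ≡ 9 (mod 31), so λ ≡ 18.
  x = λ² - 8 - 15 = 324 - 23 ≡ 22; y = λ·(8 - 22) - 26 ≡ 1. → (22, 1)
4G: (22, 1) + (15, 28). λ = (28 - 1)/(15 - 22) ≡ 27/24 mod 31. 24⁻¹ ≡ 22 (mod 31) since 24·22 = 528 ≡ 1, so λ ≡ 5.
  x = λ² - 22 - 15 = 25 - 37 ≡ 19; y = λ·(22 - 19) - 1 ≡ 14. → (19, 14)
5G: (19, 14) + (15, 28). λ = (28 - 14)/(15 - 19) ≡ 14/27 mod 31. 27⁻¹ ≡ 23 (mod 31), so λ ≡ 12.
  x = λ² - 19 - 15 = 144 - 34 ≡ 17; y = λ·(19 - 17) - 14 ≡ 10. → (17, 10)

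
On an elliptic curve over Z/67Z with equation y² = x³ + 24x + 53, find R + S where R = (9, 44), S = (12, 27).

(9, 44) + (12, 27). λ = (27 - 44)/(12 - 9) ≡ 50/3 mod 67. 3⁻¹ ≡ 45 (mod 67) since 3·45 = 135 ≡ 1, so λ ≡ 39.
  x = λ² - 9 - 12 = 1521 - 21 ≡ 26; y = λ·(9 - 26) - 44 ≡ 30. → (26, 30)

(26, 30)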